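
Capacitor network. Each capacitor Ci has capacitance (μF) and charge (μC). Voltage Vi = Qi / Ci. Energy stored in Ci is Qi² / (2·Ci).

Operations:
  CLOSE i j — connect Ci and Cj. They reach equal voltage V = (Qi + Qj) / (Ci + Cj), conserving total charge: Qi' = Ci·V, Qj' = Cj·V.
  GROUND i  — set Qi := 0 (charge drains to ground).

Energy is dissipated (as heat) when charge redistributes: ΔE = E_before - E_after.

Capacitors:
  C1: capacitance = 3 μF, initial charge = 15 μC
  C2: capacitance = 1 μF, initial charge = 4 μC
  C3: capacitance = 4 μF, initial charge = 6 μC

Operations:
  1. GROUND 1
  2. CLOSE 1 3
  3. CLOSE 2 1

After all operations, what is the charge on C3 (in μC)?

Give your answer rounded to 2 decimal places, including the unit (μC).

Initial: C1(3μF, Q=15μC, V=5.00V), C2(1μF, Q=4μC, V=4.00V), C3(4μF, Q=6μC, V=1.50V)
Op 1: GROUND 1: Q1=0; energy lost=37.500
Op 2: CLOSE 1-3: Q_total=6.00, C_total=7.00, V=0.86; Q1=2.57, Q3=3.43; dissipated=1.929
Op 3: CLOSE 2-1: Q_total=6.57, C_total=4.00, V=1.64; Q2=1.64, Q1=4.93; dissipated=3.704
Final charges: Q1=4.93, Q2=1.64, Q3=3.43

Answer: 3.43 μC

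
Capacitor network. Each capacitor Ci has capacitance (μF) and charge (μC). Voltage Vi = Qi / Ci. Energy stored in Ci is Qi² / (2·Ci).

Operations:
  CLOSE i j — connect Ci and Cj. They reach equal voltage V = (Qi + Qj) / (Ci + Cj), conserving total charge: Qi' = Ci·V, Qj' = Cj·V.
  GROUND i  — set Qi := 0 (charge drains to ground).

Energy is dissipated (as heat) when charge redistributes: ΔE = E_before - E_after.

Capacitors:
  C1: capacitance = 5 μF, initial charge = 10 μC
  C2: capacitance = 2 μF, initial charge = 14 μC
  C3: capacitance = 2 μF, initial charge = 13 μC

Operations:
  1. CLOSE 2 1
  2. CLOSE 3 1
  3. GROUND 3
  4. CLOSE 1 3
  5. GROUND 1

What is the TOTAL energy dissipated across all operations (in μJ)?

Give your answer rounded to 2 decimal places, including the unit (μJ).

Initial: C1(5μF, Q=10μC, V=2.00V), C2(2μF, Q=14μC, V=7.00V), C3(2μF, Q=13μC, V=6.50V)
Op 1: CLOSE 2-1: Q_total=24.00, C_total=7.00, V=3.43; Q2=6.86, Q1=17.14; dissipated=17.857
Op 2: CLOSE 3-1: Q_total=30.14, C_total=7.00, V=4.31; Q3=8.61, Q1=21.53; dissipated=6.738
Op 3: GROUND 3: Q3=0; energy lost=18.543
Op 4: CLOSE 1-3: Q_total=21.53, C_total=7.00, V=3.08; Q1=15.38, Q3=6.15; dissipated=13.245
Op 5: GROUND 1: Q1=0; energy lost=23.651
Total dissipated: 80.034 μJ

Answer: 80.03 μJ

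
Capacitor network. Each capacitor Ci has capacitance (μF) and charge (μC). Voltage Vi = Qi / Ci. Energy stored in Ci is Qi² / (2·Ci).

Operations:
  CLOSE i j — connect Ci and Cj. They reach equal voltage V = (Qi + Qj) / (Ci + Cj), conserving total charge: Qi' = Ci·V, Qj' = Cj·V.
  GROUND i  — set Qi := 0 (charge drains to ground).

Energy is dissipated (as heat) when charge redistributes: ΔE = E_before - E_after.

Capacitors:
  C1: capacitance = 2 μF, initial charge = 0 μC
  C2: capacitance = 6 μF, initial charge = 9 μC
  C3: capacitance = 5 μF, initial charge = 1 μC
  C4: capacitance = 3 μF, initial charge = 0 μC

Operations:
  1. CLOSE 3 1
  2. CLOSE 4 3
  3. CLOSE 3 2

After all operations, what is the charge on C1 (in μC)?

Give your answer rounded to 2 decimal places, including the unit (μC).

Answer: 0.29 μC

Derivation:
Initial: C1(2μF, Q=0μC, V=0.00V), C2(6μF, Q=9μC, V=1.50V), C3(5μF, Q=1μC, V=0.20V), C4(3μF, Q=0μC, V=0.00V)
Op 1: CLOSE 3-1: Q_total=1.00, C_total=7.00, V=0.14; Q3=0.71, Q1=0.29; dissipated=0.029
Op 2: CLOSE 4-3: Q_total=0.71, C_total=8.00, V=0.09; Q4=0.27, Q3=0.45; dissipated=0.019
Op 3: CLOSE 3-2: Q_total=9.45, C_total=11.00, V=0.86; Q3=4.29, Q2=5.15; dissipated=2.714
Final charges: Q1=0.29, Q2=5.15, Q3=4.29, Q4=0.27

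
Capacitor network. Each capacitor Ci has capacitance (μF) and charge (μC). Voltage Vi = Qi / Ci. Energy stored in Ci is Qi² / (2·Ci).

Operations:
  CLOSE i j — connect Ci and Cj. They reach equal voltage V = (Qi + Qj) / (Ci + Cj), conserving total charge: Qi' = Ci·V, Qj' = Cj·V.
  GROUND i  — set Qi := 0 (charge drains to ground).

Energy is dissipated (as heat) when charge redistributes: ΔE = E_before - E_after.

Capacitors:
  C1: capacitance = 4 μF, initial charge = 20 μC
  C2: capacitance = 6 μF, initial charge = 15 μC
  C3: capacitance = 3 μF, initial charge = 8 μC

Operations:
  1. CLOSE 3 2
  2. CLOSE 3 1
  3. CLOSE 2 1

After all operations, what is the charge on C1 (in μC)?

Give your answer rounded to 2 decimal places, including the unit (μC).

Initial: C1(4μF, Q=20μC, V=5.00V), C2(6μF, Q=15μC, V=2.50V), C3(3μF, Q=8μC, V=2.67V)
Op 1: CLOSE 3-2: Q_total=23.00, C_total=9.00, V=2.56; Q3=7.67, Q2=15.33; dissipated=0.028
Op 2: CLOSE 3-1: Q_total=27.67, C_total=7.00, V=3.95; Q3=11.86, Q1=15.81; dissipated=5.122
Op 3: CLOSE 2-1: Q_total=31.14, C_total=10.00, V=3.11; Q2=18.69, Q1=12.46; dissipated=2.341
Final charges: Q1=12.46, Q2=18.69, Q3=11.86

Answer: 12.46 μC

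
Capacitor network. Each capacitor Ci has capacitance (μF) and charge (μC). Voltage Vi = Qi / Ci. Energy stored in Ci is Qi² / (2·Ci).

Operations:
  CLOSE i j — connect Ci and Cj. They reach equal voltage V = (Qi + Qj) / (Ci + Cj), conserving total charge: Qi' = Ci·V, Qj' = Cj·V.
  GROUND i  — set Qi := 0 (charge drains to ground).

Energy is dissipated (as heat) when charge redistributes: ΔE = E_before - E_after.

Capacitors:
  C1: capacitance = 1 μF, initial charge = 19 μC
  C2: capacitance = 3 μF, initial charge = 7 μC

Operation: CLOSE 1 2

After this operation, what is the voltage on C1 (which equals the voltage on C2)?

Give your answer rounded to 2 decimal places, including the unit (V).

Initial: C1(1μF, Q=19μC, V=19.00V), C2(3μF, Q=7μC, V=2.33V)
Op 1: CLOSE 1-2: Q_total=26.00, C_total=4.00, V=6.50; Q1=6.50, Q2=19.50; dissipated=104.167

Answer: 6.50 V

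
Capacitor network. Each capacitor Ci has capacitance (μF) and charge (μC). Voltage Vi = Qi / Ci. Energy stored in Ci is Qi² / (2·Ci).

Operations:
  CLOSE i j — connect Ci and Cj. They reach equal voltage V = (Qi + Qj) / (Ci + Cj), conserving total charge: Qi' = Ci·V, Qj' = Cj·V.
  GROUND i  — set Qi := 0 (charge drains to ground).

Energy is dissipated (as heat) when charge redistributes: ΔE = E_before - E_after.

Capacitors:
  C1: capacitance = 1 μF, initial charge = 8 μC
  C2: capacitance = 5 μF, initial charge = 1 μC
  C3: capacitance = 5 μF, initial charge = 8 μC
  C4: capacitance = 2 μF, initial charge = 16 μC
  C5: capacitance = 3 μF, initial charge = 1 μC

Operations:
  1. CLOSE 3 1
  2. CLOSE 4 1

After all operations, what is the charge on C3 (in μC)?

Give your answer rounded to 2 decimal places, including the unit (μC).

Initial: C1(1μF, Q=8μC, V=8.00V), C2(5μF, Q=1μC, V=0.20V), C3(5μF, Q=8μC, V=1.60V), C4(2μF, Q=16μC, V=8.00V), C5(3μF, Q=1μC, V=0.33V)
Op 1: CLOSE 3-1: Q_total=16.00, C_total=6.00, V=2.67; Q3=13.33, Q1=2.67; dissipated=17.067
Op 2: CLOSE 4-1: Q_total=18.67, C_total=3.00, V=6.22; Q4=12.44, Q1=6.22; dissipated=9.481
Final charges: Q1=6.22, Q2=1.00, Q3=13.33, Q4=12.44, Q5=1.00

Answer: 13.33 μC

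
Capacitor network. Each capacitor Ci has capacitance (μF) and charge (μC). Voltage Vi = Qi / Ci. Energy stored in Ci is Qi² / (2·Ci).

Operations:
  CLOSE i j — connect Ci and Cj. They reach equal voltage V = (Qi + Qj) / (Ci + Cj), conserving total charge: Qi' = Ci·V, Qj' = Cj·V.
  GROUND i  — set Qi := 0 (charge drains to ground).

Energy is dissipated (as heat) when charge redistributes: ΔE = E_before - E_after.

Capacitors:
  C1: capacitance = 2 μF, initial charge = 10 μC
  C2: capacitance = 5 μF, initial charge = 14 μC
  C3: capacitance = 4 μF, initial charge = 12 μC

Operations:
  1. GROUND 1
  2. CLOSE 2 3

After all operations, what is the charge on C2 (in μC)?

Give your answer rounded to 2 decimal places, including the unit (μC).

Answer: 14.44 μC

Derivation:
Initial: C1(2μF, Q=10μC, V=5.00V), C2(5μF, Q=14μC, V=2.80V), C3(4μF, Q=12μC, V=3.00V)
Op 1: GROUND 1: Q1=0; energy lost=25.000
Op 2: CLOSE 2-3: Q_total=26.00, C_total=9.00, V=2.89; Q2=14.44, Q3=11.56; dissipated=0.044
Final charges: Q1=0.00, Q2=14.44, Q3=11.56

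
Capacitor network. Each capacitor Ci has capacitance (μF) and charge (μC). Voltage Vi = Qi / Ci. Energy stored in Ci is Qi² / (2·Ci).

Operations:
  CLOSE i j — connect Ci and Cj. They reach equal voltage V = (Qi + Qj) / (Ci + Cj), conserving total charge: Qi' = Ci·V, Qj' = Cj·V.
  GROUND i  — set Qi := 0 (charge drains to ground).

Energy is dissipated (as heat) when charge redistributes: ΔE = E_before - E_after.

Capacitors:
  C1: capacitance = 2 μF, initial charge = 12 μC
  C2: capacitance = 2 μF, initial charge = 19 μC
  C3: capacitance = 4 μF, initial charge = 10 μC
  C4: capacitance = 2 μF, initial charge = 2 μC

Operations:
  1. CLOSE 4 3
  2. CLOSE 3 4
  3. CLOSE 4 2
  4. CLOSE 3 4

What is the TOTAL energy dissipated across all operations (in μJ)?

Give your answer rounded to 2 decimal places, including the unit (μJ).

Answer: 39.00 μJ

Derivation:
Initial: C1(2μF, Q=12μC, V=6.00V), C2(2μF, Q=19μC, V=9.50V), C3(4μF, Q=10μC, V=2.50V), C4(2μF, Q=2μC, V=1.00V)
Op 1: CLOSE 4-3: Q_total=12.00, C_total=6.00, V=2.00; Q4=4.00, Q3=8.00; dissipated=1.500
Op 2: CLOSE 3-4: Q_total=12.00, C_total=6.00, V=2.00; Q3=8.00, Q4=4.00; dissipated=0.000
Op 3: CLOSE 4-2: Q_total=23.00, C_total=4.00, V=5.75; Q4=11.50, Q2=11.50; dissipated=28.125
Op 4: CLOSE 3-4: Q_total=19.50, C_total=6.00, V=3.25; Q3=13.00, Q4=6.50; dissipated=9.375
Total dissipated: 39.000 μJ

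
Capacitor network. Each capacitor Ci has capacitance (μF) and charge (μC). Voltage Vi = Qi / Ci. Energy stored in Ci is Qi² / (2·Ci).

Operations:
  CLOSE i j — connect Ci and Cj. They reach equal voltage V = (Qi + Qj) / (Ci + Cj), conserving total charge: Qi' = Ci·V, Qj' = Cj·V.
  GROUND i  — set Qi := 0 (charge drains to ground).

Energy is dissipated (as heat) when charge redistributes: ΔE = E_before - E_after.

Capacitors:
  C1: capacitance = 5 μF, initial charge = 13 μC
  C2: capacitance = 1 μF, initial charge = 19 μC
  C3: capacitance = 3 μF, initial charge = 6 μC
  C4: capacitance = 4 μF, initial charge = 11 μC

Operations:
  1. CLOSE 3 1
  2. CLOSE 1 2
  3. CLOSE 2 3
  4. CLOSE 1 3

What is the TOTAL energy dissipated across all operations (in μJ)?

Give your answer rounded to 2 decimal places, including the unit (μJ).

Answer: 122.43 μJ

Derivation:
Initial: C1(5μF, Q=13μC, V=2.60V), C2(1μF, Q=19μC, V=19.00V), C3(3μF, Q=6μC, V=2.00V), C4(4μF, Q=11μC, V=2.75V)
Op 1: CLOSE 3-1: Q_total=19.00, C_total=8.00, V=2.38; Q3=7.12, Q1=11.88; dissipated=0.338
Op 2: CLOSE 1-2: Q_total=30.88, C_total=6.00, V=5.15; Q1=25.73, Q2=5.15; dissipated=115.163
Op 3: CLOSE 2-3: Q_total=12.27, C_total=4.00, V=3.07; Q2=3.07, Q3=9.20; dissipated=2.879
Op 4: CLOSE 1-3: Q_total=34.93, C_total=8.00, V=4.37; Q1=21.83, Q3=13.10; dissipated=4.049
Total dissipated: 122.428 μJ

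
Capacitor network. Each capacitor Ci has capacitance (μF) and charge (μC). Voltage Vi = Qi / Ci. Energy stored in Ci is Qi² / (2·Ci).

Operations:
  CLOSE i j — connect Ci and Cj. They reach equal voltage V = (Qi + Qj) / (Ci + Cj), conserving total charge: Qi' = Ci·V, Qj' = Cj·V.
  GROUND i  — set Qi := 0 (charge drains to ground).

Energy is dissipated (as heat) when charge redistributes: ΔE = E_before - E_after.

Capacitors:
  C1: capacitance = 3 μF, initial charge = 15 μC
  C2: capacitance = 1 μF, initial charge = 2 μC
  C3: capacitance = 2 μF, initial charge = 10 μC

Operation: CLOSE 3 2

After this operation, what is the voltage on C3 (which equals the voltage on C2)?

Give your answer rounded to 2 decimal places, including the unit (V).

Answer: 4.00 V

Derivation:
Initial: C1(3μF, Q=15μC, V=5.00V), C2(1μF, Q=2μC, V=2.00V), C3(2μF, Q=10μC, V=5.00V)
Op 1: CLOSE 3-2: Q_total=12.00, C_total=3.00, V=4.00; Q3=8.00, Q2=4.00; dissipated=3.000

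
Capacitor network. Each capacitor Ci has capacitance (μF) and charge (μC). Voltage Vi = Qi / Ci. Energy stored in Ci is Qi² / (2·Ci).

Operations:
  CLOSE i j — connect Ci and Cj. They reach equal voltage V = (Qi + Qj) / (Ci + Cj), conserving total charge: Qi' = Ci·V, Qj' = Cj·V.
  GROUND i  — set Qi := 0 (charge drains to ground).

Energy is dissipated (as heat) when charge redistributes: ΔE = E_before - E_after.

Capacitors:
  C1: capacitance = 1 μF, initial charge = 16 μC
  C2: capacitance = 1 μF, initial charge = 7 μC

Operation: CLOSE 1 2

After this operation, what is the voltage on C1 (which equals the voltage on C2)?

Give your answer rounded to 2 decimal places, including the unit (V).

Initial: C1(1μF, Q=16μC, V=16.00V), C2(1μF, Q=7μC, V=7.00V)
Op 1: CLOSE 1-2: Q_total=23.00, C_total=2.00, V=11.50; Q1=11.50, Q2=11.50; dissipated=20.250

Answer: 11.50 V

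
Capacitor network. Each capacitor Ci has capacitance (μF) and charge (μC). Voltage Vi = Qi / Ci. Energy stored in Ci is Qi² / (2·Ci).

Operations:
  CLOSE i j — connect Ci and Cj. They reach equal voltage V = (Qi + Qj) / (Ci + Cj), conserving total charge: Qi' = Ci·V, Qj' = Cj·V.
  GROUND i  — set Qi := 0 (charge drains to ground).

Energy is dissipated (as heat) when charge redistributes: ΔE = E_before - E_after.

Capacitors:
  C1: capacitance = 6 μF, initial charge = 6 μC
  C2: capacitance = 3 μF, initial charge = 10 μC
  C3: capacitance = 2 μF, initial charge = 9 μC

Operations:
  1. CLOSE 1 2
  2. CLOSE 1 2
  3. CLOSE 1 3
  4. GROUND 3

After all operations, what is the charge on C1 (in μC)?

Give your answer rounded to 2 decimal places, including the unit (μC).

Answer: 14.75 μC

Derivation:
Initial: C1(6μF, Q=6μC, V=1.00V), C2(3μF, Q=10μC, V=3.33V), C3(2μF, Q=9μC, V=4.50V)
Op 1: CLOSE 1-2: Q_total=16.00, C_total=9.00, V=1.78; Q1=10.67, Q2=5.33; dissipated=5.444
Op 2: CLOSE 1-2: Q_total=16.00, C_total=9.00, V=1.78; Q1=10.67, Q2=5.33; dissipated=0.000
Op 3: CLOSE 1-3: Q_total=19.67, C_total=8.00, V=2.46; Q1=14.75, Q3=4.92; dissipated=5.558
Op 4: GROUND 3: Q3=0; energy lost=6.043
Final charges: Q1=14.75, Q2=5.33, Q3=0.00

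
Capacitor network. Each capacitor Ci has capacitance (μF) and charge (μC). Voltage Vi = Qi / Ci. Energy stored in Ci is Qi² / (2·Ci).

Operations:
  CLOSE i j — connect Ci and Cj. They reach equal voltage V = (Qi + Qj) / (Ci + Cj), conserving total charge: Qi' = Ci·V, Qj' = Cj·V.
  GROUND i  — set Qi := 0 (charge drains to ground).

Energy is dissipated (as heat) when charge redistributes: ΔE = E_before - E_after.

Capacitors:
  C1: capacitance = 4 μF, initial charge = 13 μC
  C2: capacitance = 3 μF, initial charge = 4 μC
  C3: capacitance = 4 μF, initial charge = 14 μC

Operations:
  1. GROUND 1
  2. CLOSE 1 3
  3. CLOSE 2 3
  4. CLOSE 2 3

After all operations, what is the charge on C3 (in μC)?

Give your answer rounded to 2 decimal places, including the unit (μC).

Initial: C1(4μF, Q=13μC, V=3.25V), C2(3μF, Q=4μC, V=1.33V), C3(4μF, Q=14μC, V=3.50V)
Op 1: GROUND 1: Q1=0; energy lost=21.125
Op 2: CLOSE 1-3: Q_total=14.00, C_total=8.00, V=1.75; Q1=7.00, Q3=7.00; dissipated=12.250
Op 3: CLOSE 2-3: Q_total=11.00, C_total=7.00, V=1.57; Q2=4.71, Q3=6.29; dissipated=0.149
Op 4: CLOSE 2-3: Q_total=11.00, C_total=7.00, V=1.57; Q2=4.71, Q3=6.29; dissipated=0.000
Final charges: Q1=7.00, Q2=4.71, Q3=6.29

Answer: 6.29 μC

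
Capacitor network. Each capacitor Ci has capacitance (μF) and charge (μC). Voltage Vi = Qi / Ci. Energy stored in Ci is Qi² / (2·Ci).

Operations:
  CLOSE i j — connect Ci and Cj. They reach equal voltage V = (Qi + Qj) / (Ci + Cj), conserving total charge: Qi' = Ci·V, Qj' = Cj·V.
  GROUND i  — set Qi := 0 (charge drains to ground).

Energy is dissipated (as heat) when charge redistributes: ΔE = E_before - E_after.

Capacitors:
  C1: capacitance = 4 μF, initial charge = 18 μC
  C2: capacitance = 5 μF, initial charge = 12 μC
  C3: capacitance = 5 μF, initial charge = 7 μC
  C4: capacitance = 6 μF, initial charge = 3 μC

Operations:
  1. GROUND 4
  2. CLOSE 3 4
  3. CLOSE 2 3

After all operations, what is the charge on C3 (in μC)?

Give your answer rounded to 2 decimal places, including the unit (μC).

Answer: 7.59 μC

Derivation:
Initial: C1(4μF, Q=18μC, V=4.50V), C2(5μF, Q=12μC, V=2.40V), C3(5μF, Q=7μC, V=1.40V), C4(6μF, Q=3μC, V=0.50V)
Op 1: GROUND 4: Q4=0; energy lost=0.750
Op 2: CLOSE 3-4: Q_total=7.00, C_total=11.00, V=0.64; Q3=3.18, Q4=3.82; dissipated=2.673
Op 3: CLOSE 2-3: Q_total=15.18, C_total=10.00, V=1.52; Q2=7.59, Q3=7.59; dissipated=3.888
Final charges: Q1=18.00, Q2=7.59, Q3=7.59, Q4=3.82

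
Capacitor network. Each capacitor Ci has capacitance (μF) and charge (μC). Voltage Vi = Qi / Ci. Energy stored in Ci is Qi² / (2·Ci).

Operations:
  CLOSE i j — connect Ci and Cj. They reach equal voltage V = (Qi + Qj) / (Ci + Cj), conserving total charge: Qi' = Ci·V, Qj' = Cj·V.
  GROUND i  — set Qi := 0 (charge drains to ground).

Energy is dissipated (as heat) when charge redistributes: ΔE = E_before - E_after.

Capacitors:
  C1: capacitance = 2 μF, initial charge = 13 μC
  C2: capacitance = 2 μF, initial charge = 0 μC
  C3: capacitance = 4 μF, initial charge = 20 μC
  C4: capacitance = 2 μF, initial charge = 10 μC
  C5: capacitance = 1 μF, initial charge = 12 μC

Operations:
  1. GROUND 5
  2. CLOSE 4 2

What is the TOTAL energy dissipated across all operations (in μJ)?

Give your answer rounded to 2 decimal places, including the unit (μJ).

Answer: 84.50 μJ

Derivation:
Initial: C1(2μF, Q=13μC, V=6.50V), C2(2μF, Q=0μC, V=0.00V), C3(4μF, Q=20μC, V=5.00V), C4(2μF, Q=10μC, V=5.00V), C5(1μF, Q=12μC, V=12.00V)
Op 1: GROUND 5: Q5=0; energy lost=72.000
Op 2: CLOSE 4-2: Q_total=10.00, C_total=4.00, V=2.50; Q4=5.00, Q2=5.00; dissipated=12.500
Total dissipated: 84.500 μJ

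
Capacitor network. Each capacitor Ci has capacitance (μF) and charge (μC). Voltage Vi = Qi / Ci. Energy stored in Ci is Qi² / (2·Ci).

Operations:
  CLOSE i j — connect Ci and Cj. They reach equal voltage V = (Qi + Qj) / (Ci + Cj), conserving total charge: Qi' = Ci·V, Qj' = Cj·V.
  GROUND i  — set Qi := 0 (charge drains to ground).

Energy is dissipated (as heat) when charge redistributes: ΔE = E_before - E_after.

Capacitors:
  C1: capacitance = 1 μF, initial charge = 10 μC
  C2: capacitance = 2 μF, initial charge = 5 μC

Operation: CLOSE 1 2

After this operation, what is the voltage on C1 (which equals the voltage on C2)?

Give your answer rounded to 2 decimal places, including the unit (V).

Answer: 5.00 V

Derivation:
Initial: C1(1μF, Q=10μC, V=10.00V), C2(2μF, Q=5μC, V=2.50V)
Op 1: CLOSE 1-2: Q_total=15.00, C_total=3.00, V=5.00; Q1=5.00, Q2=10.00; dissipated=18.750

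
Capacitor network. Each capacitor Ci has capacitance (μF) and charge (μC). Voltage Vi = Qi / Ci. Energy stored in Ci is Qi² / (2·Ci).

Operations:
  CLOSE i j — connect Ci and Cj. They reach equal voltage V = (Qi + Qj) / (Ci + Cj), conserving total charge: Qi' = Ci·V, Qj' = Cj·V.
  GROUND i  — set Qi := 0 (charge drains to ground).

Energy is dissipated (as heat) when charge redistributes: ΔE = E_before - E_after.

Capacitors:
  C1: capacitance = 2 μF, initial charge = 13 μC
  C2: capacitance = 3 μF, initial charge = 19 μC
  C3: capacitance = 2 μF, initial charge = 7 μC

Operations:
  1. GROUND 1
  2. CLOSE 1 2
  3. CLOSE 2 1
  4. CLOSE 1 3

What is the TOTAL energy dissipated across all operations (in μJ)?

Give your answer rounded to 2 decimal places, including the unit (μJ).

Answer: 66.36 μJ

Derivation:
Initial: C1(2μF, Q=13μC, V=6.50V), C2(3μF, Q=19μC, V=6.33V), C3(2μF, Q=7μC, V=3.50V)
Op 1: GROUND 1: Q1=0; energy lost=42.250
Op 2: CLOSE 1-2: Q_total=19.00, C_total=5.00, V=3.80; Q1=7.60, Q2=11.40; dissipated=24.067
Op 3: CLOSE 2-1: Q_total=19.00, C_total=5.00, V=3.80; Q2=11.40, Q1=7.60; dissipated=0.000
Op 4: CLOSE 1-3: Q_total=14.60, C_total=4.00, V=3.65; Q1=7.30, Q3=7.30; dissipated=0.045
Total dissipated: 66.362 μJ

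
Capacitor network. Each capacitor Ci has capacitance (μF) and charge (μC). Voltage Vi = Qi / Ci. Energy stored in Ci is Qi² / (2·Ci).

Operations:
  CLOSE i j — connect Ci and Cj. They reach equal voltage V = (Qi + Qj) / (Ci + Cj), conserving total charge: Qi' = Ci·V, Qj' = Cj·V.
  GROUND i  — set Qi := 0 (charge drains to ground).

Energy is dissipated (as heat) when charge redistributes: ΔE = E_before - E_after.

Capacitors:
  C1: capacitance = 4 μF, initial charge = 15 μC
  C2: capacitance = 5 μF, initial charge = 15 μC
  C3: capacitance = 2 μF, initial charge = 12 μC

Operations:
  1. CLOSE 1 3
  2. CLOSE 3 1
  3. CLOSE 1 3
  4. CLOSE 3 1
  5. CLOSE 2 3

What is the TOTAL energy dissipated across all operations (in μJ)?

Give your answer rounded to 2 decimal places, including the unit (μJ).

Initial: C1(4μF, Q=15μC, V=3.75V), C2(5μF, Q=15μC, V=3.00V), C3(2μF, Q=12μC, V=6.00V)
Op 1: CLOSE 1-3: Q_total=27.00, C_total=6.00, V=4.50; Q1=18.00, Q3=9.00; dissipated=3.375
Op 2: CLOSE 3-1: Q_total=27.00, C_total=6.00, V=4.50; Q3=9.00, Q1=18.00; dissipated=0.000
Op 3: CLOSE 1-3: Q_total=27.00, C_total=6.00, V=4.50; Q1=18.00, Q3=9.00; dissipated=0.000
Op 4: CLOSE 3-1: Q_total=27.00, C_total=6.00, V=4.50; Q3=9.00, Q1=18.00; dissipated=0.000
Op 5: CLOSE 2-3: Q_total=24.00, C_total=7.00, V=3.43; Q2=17.14, Q3=6.86; dissipated=1.607
Total dissipated: 4.982 μJ

Answer: 4.98 μJ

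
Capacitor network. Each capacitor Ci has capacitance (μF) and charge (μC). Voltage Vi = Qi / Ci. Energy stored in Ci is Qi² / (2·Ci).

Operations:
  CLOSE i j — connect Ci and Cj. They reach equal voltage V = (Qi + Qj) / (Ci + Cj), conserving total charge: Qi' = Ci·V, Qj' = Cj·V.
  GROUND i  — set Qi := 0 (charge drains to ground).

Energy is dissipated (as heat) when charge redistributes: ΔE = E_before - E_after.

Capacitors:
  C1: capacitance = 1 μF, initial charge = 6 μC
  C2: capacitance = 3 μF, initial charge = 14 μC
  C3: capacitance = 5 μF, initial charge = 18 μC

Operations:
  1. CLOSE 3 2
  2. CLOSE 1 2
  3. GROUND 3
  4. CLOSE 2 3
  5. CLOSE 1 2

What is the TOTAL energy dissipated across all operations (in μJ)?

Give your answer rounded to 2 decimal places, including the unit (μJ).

Initial: C1(1μF, Q=6μC, V=6.00V), C2(3μF, Q=14μC, V=4.67V), C3(5μF, Q=18μC, V=3.60V)
Op 1: CLOSE 3-2: Q_total=32.00, C_total=8.00, V=4.00; Q3=20.00, Q2=12.00; dissipated=1.067
Op 2: CLOSE 1-2: Q_total=18.00, C_total=4.00, V=4.50; Q1=4.50, Q2=13.50; dissipated=1.500
Op 3: GROUND 3: Q3=0; energy lost=40.000
Op 4: CLOSE 2-3: Q_total=13.50, C_total=8.00, V=1.69; Q2=5.06, Q3=8.44; dissipated=18.984
Op 5: CLOSE 1-2: Q_total=9.56, C_total=4.00, V=2.39; Q1=2.39, Q2=7.17; dissipated=2.966
Total dissipated: 64.517 μJ

Answer: 64.52 μJ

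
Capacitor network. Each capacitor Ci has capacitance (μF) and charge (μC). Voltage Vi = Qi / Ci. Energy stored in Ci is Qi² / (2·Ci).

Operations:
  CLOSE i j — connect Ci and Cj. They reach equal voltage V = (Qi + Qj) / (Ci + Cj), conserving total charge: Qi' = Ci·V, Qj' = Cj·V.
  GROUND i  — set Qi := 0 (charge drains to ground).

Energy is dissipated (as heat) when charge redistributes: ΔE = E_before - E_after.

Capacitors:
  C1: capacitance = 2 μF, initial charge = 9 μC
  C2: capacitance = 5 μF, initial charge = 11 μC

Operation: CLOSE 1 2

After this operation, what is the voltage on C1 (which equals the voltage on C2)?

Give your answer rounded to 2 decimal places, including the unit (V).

Answer: 2.86 V

Derivation:
Initial: C1(2μF, Q=9μC, V=4.50V), C2(5μF, Q=11μC, V=2.20V)
Op 1: CLOSE 1-2: Q_total=20.00, C_total=7.00, V=2.86; Q1=5.71, Q2=14.29; dissipated=3.779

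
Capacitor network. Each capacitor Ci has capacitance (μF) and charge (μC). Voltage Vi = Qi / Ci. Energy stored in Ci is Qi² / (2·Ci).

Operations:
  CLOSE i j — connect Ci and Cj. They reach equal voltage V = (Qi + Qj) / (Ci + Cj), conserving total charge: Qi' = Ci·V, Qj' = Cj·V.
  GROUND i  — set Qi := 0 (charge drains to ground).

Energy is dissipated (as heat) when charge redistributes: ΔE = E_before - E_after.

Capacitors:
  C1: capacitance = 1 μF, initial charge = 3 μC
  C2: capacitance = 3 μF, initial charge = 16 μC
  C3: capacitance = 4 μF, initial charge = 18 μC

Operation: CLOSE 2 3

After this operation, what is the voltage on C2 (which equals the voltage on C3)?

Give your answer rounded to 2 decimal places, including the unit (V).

Answer: 4.86 V

Derivation:
Initial: C1(1μF, Q=3μC, V=3.00V), C2(3μF, Q=16μC, V=5.33V), C3(4μF, Q=18μC, V=4.50V)
Op 1: CLOSE 2-3: Q_total=34.00, C_total=7.00, V=4.86; Q2=14.57, Q3=19.43; dissipated=0.595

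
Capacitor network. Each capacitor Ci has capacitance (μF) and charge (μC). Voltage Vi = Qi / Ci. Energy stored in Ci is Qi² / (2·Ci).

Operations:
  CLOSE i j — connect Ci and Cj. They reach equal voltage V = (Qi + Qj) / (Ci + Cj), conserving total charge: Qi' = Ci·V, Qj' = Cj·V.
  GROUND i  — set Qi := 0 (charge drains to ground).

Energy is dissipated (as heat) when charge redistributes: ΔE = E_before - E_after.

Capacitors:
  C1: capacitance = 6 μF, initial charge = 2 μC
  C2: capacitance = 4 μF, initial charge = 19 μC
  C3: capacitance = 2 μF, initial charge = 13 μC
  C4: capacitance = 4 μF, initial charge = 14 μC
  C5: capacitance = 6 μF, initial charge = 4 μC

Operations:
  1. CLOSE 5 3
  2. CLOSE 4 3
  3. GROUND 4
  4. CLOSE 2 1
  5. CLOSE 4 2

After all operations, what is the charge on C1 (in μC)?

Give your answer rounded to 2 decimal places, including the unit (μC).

Answer: 12.60 μC

Derivation:
Initial: C1(6μF, Q=2μC, V=0.33V), C2(4μF, Q=19μC, V=4.75V), C3(2μF, Q=13μC, V=6.50V), C4(4μF, Q=14μC, V=3.50V), C5(6μF, Q=4μC, V=0.67V)
Op 1: CLOSE 5-3: Q_total=17.00, C_total=8.00, V=2.12; Q5=12.75, Q3=4.25; dissipated=25.521
Op 2: CLOSE 4-3: Q_total=18.25, C_total=6.00, V=3.04; Q4=12.17, Q3=6.08; dissipated=1.260
Op 3: GROUND 4: Q4=0; energy lost=18.503
Op 4: CLOSE 2-1: Q_total=21.00, C_total=10.00, V=2.10; Q2=8.40, Q1=12.60; dissipated=23.408
Op 5: CLOSE 4-2: Q_total=8.40, C_total=8.00, V=1.05; Q4=4.20, Q2=4.20; dissipated=4.410
Final charges: Q1=12.60, Q2=4.20, Q3=6.08, Q4=4.20, Q5=12.75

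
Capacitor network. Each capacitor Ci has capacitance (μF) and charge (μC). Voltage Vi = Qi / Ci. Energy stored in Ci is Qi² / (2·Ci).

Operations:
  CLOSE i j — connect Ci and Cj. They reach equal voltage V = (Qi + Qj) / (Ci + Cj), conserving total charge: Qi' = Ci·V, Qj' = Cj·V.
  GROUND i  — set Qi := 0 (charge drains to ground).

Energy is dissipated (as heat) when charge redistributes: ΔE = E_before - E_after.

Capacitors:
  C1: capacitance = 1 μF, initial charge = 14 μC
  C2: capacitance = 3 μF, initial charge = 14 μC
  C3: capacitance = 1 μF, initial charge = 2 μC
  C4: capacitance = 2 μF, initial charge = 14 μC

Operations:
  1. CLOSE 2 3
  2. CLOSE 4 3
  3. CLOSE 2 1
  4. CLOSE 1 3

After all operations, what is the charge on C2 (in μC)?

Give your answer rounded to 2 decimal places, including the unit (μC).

Answer: 19.50 μC

Derivation:
Initial: C1(1μF, Q=14μC, V=14.00V), C2(3μF, Q=14μC, V=4.67V), C3(1μF, Q=2μC, V=2.00V), C4(2μF, Q=14μC, V=7.00V)
Op 1: CLOSE 2-3: Q_total=16.00, C_total=4.00, V=4.00; Q2=12.00, Q3=4.00; dissipated=2.667
Op 2: CLOSE 4-3: Q_total=18.00, C_total=3.00, V=6.00; Q4=12.00, Q3=6.00; dissipated=3.000
Op 3: CLOSE 2-1: Q_total=26.00, C_total=4.00, V=6.50; Q2=19.50, Q1=6.50; dissipated=37.500
Op 4: CLOSE 1-3: Q_total=12.50, C_total=2.00, V=6.25; Q1=6.25, Q3=6.25; dissipated=0.062
Final charges: Q1=6.25, Q2=19.50, Q3=6.25, Q4=12.00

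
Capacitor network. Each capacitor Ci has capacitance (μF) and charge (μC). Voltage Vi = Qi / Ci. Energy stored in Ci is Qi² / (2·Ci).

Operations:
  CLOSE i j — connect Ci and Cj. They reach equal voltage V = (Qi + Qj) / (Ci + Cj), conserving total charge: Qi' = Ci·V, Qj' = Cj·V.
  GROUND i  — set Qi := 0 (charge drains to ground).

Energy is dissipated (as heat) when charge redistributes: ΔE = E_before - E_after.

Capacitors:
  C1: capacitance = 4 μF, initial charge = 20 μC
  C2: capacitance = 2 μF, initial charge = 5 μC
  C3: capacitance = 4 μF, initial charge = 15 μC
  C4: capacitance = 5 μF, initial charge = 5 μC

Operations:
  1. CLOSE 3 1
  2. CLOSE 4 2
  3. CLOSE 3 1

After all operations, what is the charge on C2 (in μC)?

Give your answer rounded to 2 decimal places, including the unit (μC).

Initial: C1(4μF, Q=20μC, V=5.00V), C2(2μF, Q=5μC, V=2.50V), C3(4μF, Q=15μC, V=3.75V), C4(5μF, Q=5μC, V=1.00V)
Op 1: CLOSE 3-1: Q_total=35.00, C_total=8.00, V=4.38; Q3=17.50, Q1=17.50; dissipated=1.562
Op 2: CLOSE 4-2: Q_total=10.00, C_total=7.00, V=1.43; Q4=7.14, Q2=2.86; dissipated=1.607
Op 3: CLOSE 3-1: Q_total=35.00, C_total=8.00, V=4.38; Q3=17.50, Q1=17.50; dissipated=0.000
Final charges: Q1=17.50, Q2=2.86, Q3=17.50, Q4=7.14

Answer: 2.86 μC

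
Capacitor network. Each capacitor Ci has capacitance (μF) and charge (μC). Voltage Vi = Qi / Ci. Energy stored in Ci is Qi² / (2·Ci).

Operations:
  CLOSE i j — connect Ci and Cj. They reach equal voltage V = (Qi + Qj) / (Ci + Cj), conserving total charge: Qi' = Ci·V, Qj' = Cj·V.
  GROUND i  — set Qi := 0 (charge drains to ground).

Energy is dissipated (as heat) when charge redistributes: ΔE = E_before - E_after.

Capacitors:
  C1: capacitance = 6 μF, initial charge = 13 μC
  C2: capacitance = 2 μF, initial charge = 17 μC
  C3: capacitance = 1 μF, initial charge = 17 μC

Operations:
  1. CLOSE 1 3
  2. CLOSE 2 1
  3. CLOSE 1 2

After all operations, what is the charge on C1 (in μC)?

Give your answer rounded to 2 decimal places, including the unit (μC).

Initial: C1(6μF, Q=13μC, V=2.17V), C2(2μF, Q=17μC, V=8.50V), C3(1μF, Q=17μC, V=17.00V)
Op 1: CLOSE 1-3: Q_total=30.00, C_total=7.00, V=4.29; Q1=25.71, Q3=4.29; dissipated=94.298
Op 2: CLOSE 2-1: Q_total=42.71, C_total=8.00, V=5.34; Q2=10.68, Q1=32.04; dissipated=13.320
Op 3: CLOSE 1-2: Q_total=42.71, C_total=8.00, V=5.34; Q1=32.04, Q2=10.68; dissipated=0.000
Final charges: Q1=32.04, Q2=10.68, Q3=4.29

Answer: 32.04 μC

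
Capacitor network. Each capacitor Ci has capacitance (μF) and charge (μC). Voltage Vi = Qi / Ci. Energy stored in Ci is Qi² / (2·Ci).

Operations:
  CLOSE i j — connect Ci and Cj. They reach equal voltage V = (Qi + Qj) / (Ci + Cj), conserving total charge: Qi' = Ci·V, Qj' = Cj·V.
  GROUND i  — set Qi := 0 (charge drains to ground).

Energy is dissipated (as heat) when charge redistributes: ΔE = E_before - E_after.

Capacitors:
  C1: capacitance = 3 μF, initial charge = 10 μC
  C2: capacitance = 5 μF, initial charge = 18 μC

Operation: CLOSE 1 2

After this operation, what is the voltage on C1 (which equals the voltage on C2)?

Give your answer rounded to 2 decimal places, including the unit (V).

Initial: C1(3μF, Q=10μC, V=3.33V), C2(5μF, Q=18μC, V=3.60V)
Op 1: CLOSE 1-2: Q_total=28.00, C_total=8.00, V=3.50; Q1=10.50, Q2=17.50; dissipated=0.067

Answer: 3.50 V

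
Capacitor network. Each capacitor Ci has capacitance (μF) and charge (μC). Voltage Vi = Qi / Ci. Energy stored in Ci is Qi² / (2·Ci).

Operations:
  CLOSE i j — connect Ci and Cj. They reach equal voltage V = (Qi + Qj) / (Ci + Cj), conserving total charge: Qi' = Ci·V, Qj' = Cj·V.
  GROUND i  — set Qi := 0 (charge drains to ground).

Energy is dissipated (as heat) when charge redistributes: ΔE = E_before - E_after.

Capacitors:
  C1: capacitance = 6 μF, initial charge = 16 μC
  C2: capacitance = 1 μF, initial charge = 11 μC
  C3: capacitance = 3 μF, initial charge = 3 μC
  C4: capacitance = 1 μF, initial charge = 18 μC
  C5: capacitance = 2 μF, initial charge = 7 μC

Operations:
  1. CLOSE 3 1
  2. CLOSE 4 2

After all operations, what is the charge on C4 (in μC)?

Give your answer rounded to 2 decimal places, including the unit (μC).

Answer: 14.50 μC

Derivation:
Initial: C1(6μF, Q=16μC, V=2.67V), C2(1μF, Q=11μC, V=11.00V), C3(3μF, Q=3μC, V=1.00V), C4(1μF, Q=18μC, V=18.00V), C5(2μF, Q=7μC, V=3.50V)
Op 1: CLOSE 3-1: Q_total=19.00, C_total=9.00, V=2.11; Q3=6.33, Q1=12.67; dissipated=2.778
Op 2: CLOSE 4-2: Q_total=29.00, C_total=2.00, V=14.50; Q4=14.50, Q2=14.50; dissipated=12.250
Final charges: Q1=12.67, Q2=14.50, Q3=6.33, Q4=14.50, Q5=7.00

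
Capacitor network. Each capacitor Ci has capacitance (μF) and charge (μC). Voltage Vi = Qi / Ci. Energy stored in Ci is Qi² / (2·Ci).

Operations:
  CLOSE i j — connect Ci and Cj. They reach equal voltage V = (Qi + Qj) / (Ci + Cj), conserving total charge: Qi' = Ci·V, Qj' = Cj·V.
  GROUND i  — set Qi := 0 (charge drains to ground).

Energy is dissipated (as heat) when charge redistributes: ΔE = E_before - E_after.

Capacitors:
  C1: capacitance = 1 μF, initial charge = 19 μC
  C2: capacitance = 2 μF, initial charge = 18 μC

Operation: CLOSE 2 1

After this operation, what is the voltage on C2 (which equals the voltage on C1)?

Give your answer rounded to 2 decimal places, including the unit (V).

Initial: C1(1μF, Q=19μC, V=19.00V), C2(2μF, Q=18μC, V=9.00V)
Op 1: CLOSE 2-1: Q_total=37.00, C_total=3.00, V=12.33; Q2=24.67, Q1=12.33; dissipated=33.333

Answer: 12.33 V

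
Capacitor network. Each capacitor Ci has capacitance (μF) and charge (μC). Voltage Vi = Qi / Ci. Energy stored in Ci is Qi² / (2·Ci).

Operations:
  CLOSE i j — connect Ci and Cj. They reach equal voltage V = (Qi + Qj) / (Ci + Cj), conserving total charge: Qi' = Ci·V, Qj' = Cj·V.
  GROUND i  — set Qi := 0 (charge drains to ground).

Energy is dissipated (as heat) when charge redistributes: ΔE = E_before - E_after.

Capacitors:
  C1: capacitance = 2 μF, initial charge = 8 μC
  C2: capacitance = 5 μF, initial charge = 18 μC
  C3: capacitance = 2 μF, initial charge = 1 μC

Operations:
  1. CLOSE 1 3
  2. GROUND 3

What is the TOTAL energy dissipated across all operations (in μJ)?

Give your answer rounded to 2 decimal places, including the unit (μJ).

Initial: C1(2μF, Q=8μC, V=4.00V), C2(5μF, Q=18μC, V=3.60V), C3(2μF, Q=1μC, V=0.50V)
Op 1: CLOSE 1-3: Q_total=9.00, C_total=4.00, V=2.25; Q1=4.50, Q3=4.50; dissipated=6.125
Op 2: GROUND 3: Q3=0; energy lost=5.062
Total dissipated: 11.188 μJ

Answer: 11.19 μJ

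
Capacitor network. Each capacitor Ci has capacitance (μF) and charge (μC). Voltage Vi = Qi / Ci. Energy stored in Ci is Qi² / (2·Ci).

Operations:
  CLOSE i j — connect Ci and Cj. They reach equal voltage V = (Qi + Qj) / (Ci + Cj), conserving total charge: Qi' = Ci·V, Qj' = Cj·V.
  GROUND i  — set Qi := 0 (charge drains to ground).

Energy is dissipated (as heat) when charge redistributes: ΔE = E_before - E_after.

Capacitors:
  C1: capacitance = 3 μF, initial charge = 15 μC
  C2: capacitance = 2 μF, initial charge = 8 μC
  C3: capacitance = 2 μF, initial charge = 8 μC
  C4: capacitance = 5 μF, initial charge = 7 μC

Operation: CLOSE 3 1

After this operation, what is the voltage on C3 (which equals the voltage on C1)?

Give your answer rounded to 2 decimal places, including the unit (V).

Initial: C1(3μF, Q=15μC, V=5.00V), C2(2μF, Q=8μC, V=4.00V), C3(2μF, Q=8μC, V=4.00V), C4(5μF, Q=7μC, V=1.40V)
Op 1: CLOSE 3-1: Q_total=23.00, C_total=5.00, V=4.60; Q3=9.20, Q1=13.80; dissipated=0.600

Answer: 4.60 V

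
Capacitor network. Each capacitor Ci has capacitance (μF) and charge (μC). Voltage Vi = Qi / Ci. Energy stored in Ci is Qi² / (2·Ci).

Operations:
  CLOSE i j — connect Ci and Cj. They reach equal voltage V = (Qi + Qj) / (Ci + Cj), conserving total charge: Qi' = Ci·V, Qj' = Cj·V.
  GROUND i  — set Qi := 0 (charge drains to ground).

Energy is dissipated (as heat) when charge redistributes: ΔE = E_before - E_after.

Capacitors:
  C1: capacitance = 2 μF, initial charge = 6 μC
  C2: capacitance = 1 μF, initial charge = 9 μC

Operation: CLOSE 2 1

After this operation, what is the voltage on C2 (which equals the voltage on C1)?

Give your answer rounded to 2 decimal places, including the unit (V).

Initial: C1(2μF, Q=6μC, V=3.00V), C2(1μF, Q=9μC, V=9.00V)
Op 1: CLOSE 2-1: Q_total=15.00, C_total=3.00, V=5.00; Q2=5.00, Q1=10.00; dissipated=12.000

Answer: 5.00 V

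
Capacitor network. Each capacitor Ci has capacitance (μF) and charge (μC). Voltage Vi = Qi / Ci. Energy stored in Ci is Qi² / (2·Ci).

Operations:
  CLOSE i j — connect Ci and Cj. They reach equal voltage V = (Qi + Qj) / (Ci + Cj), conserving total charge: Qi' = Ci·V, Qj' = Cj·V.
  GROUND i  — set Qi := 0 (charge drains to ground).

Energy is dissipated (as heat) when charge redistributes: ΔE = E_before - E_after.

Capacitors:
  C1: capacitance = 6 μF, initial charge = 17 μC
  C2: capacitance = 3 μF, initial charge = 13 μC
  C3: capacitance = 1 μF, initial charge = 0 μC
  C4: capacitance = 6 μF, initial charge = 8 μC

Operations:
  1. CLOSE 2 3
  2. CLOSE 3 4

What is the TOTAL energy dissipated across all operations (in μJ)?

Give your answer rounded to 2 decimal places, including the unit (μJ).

Answer: 8.62 μJ

Derivation:
Initial: C1(6μF, Q=17μC, V=2.83V), C2(3μF, Q=13μC, V=4.33V), C3(1μF, Q=0μC, V=0.00V), C4(6μF, Q=8μC, V=1.33V)
Op 1: CLOSE 2-3: Q_total=13.00, C_total=4.00, V=3.25; Q2=9.75, Q3=3.25; dissipated=7.042
Op 2: CLOSE 3-4: Q_total=11.25, C_total=7.00, V=1.61; Q3=1.61, Q4=9.64; dissipated=1.574
Total dissipated: 8.616 μJ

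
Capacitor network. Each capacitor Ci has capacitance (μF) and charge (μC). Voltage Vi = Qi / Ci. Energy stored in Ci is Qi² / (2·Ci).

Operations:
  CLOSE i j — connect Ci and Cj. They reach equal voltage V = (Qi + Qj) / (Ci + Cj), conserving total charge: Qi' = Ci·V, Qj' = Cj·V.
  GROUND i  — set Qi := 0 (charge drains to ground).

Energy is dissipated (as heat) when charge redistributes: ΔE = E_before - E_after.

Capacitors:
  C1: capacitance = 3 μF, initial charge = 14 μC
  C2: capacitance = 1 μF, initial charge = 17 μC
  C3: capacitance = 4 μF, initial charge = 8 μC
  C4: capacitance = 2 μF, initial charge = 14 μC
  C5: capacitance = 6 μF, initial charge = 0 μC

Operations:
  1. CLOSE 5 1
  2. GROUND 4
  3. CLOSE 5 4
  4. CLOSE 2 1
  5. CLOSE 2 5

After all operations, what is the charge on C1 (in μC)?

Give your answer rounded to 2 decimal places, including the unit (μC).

Initial: C1(3μF, Q=14μC, V=4.67V), C2(1μF, Q=17μC, V=17.00V), C3(4μF, Q=8μC, V=2.00V), C4(2μF, Q=14μC, V=7.00V), C5(6μF, Q=0μC, V=0.00V)
Op 1: CLOSE 5-1: Q_total=14.00, C_total=9.00, V=1.56; Q5=9.33, Q1=4.67; dissipated=21.778
Op 2: GROUND 4: Q4=0; energy lost=49.000
Op 3: CLOSE 5-4: Q_total=9.33, C_total=8.00, V=1.17; Q5=7.00, Q4=2.33; dissipated=1.815
Op 4: CLOSE 2-1: Q_total=21.67, C_total=4.00, V=5.42; Q2=5.42, Q1=16.25; dissipated=89.449
Op 5: CLOSE 2-5: Q_total=12.42, C_total=7.00, V=1.77; Q2=1.77, Q5=10.64; dissipated=7.741
Final charges: Q1=16.25, Q2=1.77, Q3=8.00, Q4=2.33, Q5=10.64

Answer: 16.25 μC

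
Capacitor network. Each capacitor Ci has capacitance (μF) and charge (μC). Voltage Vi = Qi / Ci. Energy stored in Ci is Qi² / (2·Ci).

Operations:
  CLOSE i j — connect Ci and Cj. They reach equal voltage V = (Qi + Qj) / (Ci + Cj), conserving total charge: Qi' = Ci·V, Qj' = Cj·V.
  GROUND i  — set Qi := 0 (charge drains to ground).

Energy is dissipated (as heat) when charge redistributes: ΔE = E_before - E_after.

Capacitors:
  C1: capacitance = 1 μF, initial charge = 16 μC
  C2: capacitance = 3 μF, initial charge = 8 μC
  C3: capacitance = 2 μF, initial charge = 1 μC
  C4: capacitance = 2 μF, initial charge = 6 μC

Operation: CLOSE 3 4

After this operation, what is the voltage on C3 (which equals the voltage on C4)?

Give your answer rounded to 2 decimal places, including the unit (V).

Initial: C1(1μF, Q=16μC, V=16.00V), C2(3μF, Q=8μC, V=2.67V), C3(2μF, Q=1μC, V=0.50V), C4(2μF, Q=6μC, V=3.00V)
Op 1: CLOSE 3-4: Q_total=7.00, C_total=4.00, V=1.75; Q3=3.50, Q4=3.50; dissipated=3.125

Answer: 1.75 V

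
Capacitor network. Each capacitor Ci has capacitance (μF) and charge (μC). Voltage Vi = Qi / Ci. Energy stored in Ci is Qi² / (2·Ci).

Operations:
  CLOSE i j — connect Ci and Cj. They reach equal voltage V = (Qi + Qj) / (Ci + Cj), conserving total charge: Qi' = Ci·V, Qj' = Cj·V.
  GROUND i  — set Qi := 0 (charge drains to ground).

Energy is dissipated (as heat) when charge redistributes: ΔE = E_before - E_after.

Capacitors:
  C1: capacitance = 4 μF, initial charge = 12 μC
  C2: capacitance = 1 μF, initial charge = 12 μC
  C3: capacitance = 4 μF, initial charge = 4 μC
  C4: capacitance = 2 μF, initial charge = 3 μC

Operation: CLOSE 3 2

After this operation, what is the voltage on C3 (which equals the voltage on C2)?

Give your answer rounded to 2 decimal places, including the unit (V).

Answer: 3.20 V

Derivation:
Initial: C1(4μF, Q=12μC, V=3.00V), C2(1μF, Q=12μC, V=12.00V), C3(4μF, Q=4μC, V=1.00V), C4(2μF, Q=3μC, V=1.50V)
Op 1: CLOSE 3-2: Q_total=16.00, C_total=5.00, V=3.20; Q3=12.80, Q2=3.20; dissipated=48.400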